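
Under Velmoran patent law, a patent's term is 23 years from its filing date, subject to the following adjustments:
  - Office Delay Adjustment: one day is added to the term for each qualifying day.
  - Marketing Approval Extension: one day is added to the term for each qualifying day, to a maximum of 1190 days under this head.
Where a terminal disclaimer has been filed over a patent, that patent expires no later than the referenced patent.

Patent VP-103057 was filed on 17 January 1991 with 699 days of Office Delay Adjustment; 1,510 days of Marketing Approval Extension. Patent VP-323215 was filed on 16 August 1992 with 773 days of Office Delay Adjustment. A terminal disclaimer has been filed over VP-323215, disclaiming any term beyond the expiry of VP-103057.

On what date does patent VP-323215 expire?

Natural term of VP-323215:
  Base: filing + 23 years → 16 August 2015.
  Office Delay Adjustment: +773 days → 27 September 2017.
Expiry of referenced patent VP-103057:
  Base: filing + 23 years → 17 January 2014.
  Office Delay Adjustment: +699 days → 17 December 2015.
  Marketing Approval Extension: 1510 days claimed exceeds the 1190-day cap, so +1190 days → 21 March 2019.
Terminal disclaimer: VP-323215 expires on the earlier of 27 September 2017 and 21 March 2019.

September 27, 2017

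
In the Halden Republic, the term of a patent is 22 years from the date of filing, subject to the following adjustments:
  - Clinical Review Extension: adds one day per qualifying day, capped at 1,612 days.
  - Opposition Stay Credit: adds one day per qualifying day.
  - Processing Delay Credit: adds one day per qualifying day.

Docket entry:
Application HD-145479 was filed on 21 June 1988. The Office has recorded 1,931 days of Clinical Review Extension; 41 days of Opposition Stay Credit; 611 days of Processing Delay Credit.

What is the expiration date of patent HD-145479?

Base term: filing date + 22 years → 21 June 2010.
Clinical Review Extension: 1931 days claimed exceeds the 1612-day cap, so +1612 days → 19 November 2014.
Opposition Stay Credit: +41 days → 30 December 2014.
Processing Delay Credit: +611 days → 1 September 2016.

2016-09-01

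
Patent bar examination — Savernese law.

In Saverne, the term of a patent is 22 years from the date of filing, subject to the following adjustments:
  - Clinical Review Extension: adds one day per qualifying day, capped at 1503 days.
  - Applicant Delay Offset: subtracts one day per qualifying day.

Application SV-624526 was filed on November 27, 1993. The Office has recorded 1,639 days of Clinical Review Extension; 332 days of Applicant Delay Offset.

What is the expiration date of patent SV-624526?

Base term: filing date + 22 years → 27 November 2015.
Clinical Review Extension: 1639 days claimed exceeds the 1503-day cap, so +1503 days → 8 January 2020.
Applicant Delay Offset: −332 days → 10 February 2019.

2019-02-10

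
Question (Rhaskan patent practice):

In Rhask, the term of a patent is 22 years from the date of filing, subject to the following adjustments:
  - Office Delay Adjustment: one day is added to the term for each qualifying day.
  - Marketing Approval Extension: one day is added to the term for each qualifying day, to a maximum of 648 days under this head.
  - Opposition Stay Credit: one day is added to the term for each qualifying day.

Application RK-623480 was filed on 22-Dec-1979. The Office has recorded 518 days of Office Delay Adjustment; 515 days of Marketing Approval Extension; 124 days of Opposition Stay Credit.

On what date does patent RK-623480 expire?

2005-02-21

Base term: filing date + 22 years → 22 December 2001.
Office Delay Adjustment: +518 days → 24 May 2003.
Marketing Approval Extension: 515 days (within the 648-day cap) → +515 days → 20 October 2004.
Opposition Stay Credit: +124 days → 21 February 2005.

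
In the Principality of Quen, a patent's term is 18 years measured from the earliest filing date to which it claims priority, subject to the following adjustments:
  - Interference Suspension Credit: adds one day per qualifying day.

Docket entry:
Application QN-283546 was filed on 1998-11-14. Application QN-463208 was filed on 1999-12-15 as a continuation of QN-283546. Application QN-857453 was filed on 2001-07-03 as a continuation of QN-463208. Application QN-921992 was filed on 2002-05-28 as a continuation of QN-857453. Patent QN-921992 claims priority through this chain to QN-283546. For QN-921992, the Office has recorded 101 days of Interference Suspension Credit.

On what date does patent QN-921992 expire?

Earliest priority filing: 14 November 1998.
Base term: 14 November 1998 + 18 years → 14 November 2016.
Interference Suspension Credit: +101 days → 23 February 2017.

February 23, 2017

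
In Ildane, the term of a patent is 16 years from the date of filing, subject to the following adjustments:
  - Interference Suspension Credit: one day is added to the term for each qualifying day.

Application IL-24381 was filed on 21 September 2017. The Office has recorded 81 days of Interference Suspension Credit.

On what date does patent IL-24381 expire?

2033-12-11

Base term: filing date + 16 years → 21 September 2033.
Interference Suspension Credit: +81 days → 11 December 2033.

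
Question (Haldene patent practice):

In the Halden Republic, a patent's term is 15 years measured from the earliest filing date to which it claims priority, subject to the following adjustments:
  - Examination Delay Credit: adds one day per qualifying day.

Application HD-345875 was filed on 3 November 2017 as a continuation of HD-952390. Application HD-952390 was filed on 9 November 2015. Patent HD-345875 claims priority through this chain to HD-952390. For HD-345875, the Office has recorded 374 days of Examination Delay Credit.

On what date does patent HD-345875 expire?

November 18, 2031

Earliest priority filing: 9 November 2015.
Base term: 9 November 2015 + 15 years → 9 November 2030.
Examination Delay Credit: +374 days → 18 November 2031.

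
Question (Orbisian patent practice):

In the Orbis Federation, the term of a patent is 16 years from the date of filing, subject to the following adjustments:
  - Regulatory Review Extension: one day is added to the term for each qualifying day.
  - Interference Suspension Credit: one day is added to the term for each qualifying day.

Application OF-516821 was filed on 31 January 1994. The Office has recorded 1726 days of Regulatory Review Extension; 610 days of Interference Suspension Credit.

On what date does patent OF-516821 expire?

June 24, 2016

Base term: filing date + 16 years → 31 January 2010.
Regulatory Review Extension: +1726 days → 23 October 2014.
Interference Suspension Credit: +610 days → 24 June 2016.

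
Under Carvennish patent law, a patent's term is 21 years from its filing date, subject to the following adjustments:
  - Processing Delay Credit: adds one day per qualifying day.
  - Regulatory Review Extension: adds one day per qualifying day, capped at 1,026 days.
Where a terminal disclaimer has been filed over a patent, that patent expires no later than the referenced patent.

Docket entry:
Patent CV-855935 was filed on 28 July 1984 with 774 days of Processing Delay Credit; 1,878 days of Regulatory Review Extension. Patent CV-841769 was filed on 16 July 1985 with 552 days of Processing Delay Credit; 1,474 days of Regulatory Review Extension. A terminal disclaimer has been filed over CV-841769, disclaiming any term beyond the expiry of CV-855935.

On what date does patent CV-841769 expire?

July 2, 2010

Natural term of CV-841769:
  Base: filing + 21 years → 16 July 2006.
  Processing Delay Credit: +552 days → 19 January 2008.
  Regulatory Review Extension: 1474 days claimed exceeds the 1026-day cap, so +1026 days → 10 November 2010.
Expiry of referenced patent CV-855935:
  Base: filing + 21 years → 28 July 2005.
  Processing Delay Credit: +774 days → 10 September 2007.
  Regulatory Review Extension: 1878 days claimed exceeds the 1026-day cap, so +1026 days → 2 July 2010.
Terminal disclaimer: CV-841769 expires on the earlier of 10 November 2010 and 2 July 2010.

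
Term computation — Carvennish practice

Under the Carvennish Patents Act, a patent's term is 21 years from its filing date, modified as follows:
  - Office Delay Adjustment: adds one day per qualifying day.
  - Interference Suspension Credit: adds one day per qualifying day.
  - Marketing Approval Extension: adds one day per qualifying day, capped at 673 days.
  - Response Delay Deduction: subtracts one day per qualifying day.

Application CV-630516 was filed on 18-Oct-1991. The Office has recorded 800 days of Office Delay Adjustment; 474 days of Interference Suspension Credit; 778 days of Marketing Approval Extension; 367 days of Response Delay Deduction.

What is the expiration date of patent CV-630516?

Base term: filing date + 21 years → 18 October 2012.
Office Delay Adjustment: +800 days → 27 December 2014.
Interference Suspension Credit: +474 days → 14 April 2016.
Marketing Approval Extension: 778 days claimed exceeds the 673-day cap, so +673 days → 16 February 2018.
Response Delay Deduction: −367 days → 14 February 2017.

February 14, 2017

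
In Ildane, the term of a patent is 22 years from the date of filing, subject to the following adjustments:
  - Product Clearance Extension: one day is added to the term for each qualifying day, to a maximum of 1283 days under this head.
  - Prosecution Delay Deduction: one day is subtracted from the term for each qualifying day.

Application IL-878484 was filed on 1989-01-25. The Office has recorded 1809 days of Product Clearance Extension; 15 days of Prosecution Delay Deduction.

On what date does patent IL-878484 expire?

2014-07-16

Base term: filing date + 22 years → 25 January 2011.
Product Clearance Extension: 1809 days claimed exceeds the 1283-day cap, so +1283 days → 31 July 2014.
Prosecution Delay Deduction: −15 days → 16 July 2014.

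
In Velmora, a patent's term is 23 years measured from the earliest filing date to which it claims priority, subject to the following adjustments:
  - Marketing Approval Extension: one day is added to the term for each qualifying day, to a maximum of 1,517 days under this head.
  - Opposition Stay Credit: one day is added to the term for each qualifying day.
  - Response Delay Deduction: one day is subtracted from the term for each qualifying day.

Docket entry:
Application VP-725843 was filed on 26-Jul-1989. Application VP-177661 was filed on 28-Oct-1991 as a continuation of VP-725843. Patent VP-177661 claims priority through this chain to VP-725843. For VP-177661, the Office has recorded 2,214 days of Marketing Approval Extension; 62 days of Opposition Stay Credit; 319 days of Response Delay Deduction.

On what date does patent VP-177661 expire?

2016-01-07

Earliest priority filing: 26 July 1989.
Base term: 26 July 1989 + 23 years → 26 July 2012.
Marketing Approval Extension: 2214 days claimed exceeds the 1517-day cap, so +1517 days → 20 September 2016.
Opposition Stay Credit: +62 days → 21 November 2016.
Response Delay Deduction: −319 days → 7 January 2016.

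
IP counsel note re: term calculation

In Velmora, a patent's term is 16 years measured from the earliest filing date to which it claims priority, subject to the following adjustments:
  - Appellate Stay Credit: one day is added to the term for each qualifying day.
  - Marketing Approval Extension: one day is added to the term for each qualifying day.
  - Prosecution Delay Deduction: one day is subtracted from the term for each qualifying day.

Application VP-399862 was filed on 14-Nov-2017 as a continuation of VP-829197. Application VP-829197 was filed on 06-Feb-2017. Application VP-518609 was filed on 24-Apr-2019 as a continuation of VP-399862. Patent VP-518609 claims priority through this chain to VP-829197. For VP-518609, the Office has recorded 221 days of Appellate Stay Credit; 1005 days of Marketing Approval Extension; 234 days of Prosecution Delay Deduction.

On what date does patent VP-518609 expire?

Earliest priority filing: 6 February 2017.
Base term: 6 February 2017 + 16 years → 6 February 2033.
Appellate Stay Credit: +221 days → 15 September 2033.
Marketing Approval Extension: +1005 days → 16 June 2036.
Prosecution Delay Deduction: −234 days → 26 October 2035.

October 26, 2035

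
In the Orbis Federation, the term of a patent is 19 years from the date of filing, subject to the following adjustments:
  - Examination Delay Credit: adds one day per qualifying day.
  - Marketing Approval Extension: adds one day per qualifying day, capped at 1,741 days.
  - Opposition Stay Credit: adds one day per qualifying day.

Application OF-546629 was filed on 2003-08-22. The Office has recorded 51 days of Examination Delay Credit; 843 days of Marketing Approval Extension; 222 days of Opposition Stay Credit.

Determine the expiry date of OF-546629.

Base term: filing date + 19 years → 22 August 2022.
Examination Delay Credit: +51 days → 12 October 2022.
Marketing Approval Extension: 843 days (within the 1741-day cap) → +843 days → 1 February 2025.
Opposition Stay Credit: +222 days → 11 September 2025.

2025-09-11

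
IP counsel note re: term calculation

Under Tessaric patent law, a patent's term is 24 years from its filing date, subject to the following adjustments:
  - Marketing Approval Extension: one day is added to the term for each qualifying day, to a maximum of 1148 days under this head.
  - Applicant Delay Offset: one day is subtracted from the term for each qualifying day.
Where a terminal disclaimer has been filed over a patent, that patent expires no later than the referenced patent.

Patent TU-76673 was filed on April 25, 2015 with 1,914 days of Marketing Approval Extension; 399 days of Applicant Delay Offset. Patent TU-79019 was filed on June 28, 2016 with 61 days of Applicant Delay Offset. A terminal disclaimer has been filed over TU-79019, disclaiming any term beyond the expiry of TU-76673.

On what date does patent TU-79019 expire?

2040-04-28

Natural term of TU-79019:
  Base: filing + 24 years → 28 June 2040.
  Applicant Delay Offset: −61 days → 28 April 2040.
Expiry of referenced patent TU-76673:
  Base: filing + 24 years → 25 April 2039.
  Marketing Approval Extension: 1914 days claimed exceeds the 1148-day cap, so +1148 days → 16 June 2042.
  Applicant Delay Offset: −399 days → 13 May 2041.
Terminal disclaimer: TU-79019 expires on the earlier of 28 April 2040 and 13 May 2041.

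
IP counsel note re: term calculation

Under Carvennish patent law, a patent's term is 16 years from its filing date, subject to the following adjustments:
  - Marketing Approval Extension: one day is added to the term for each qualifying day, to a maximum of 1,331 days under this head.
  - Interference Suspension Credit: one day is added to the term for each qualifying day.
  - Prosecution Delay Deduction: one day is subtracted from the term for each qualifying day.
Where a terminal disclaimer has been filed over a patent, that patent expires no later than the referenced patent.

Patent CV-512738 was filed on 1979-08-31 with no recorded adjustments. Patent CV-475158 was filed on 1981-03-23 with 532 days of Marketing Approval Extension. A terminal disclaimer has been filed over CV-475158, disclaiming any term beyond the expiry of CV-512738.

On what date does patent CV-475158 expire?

Natural term of CV-475158:
  Base: filing + 16 years → 23 March 1997.
  Marketing Approval Extension: 532 days (within the 1331-day cap) → +532 days → 6 September 1998.
Expiry of referenced patent CV-512738:
  Base: filing + 16 years → 31 August 1995.
Terminal disclaimer: CV-475158 expires on the earlier of 6 September 1998 and 31 August 1995.

1995-08-31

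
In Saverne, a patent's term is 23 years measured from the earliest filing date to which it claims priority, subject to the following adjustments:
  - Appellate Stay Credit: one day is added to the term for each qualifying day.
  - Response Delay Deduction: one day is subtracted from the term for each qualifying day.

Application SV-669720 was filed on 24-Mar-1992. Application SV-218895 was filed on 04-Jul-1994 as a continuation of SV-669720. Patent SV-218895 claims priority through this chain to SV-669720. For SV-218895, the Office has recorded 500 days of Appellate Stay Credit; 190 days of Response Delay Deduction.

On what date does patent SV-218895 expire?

January 28, 2016

Earliest priority filing: 24 March 1992.
Base term: 24 March 1992 + 23 years → 24 March 2015.
Appellate Stay Credit: +500 days → 5 August 2016.
Response Delay Deduction: −190 days → 28 January 2016.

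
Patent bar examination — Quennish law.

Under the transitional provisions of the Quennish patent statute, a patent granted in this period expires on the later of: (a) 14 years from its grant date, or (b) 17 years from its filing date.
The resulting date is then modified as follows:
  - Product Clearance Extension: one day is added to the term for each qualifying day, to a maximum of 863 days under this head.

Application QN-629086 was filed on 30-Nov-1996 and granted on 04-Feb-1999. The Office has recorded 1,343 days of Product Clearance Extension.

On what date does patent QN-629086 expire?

(a) grant + 14 years → 4 February 2013.
(b) filing + 17 years → 30 November 2013.
Later of the two: 30 November 2013.
Product Clearance Extension: 1343 days claimed exceeds the 863-day cap, so +863 days → 11 April 2016.

2016-04-11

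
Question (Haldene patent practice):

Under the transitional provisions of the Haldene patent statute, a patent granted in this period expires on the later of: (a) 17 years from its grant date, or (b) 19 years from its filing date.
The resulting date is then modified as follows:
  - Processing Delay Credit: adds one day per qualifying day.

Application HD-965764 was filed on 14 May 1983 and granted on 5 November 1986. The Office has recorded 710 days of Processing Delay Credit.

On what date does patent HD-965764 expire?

2005-10-15

(a) grant + 17 years → 5 November 2003.
(b) filing + 19 years → 14 May 2002.
Later of the two: 5 November 2003.
Processing Delay Credit: +710 days → 15 October 2005.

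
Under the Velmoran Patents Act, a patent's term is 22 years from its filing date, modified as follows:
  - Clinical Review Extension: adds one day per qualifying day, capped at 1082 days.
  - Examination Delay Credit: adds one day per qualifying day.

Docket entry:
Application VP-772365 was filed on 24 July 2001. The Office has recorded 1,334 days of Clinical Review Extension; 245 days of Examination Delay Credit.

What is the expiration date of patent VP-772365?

March 12, 2027

Base term: filing date + 22 years → 24 July 2023.
Clinical Review Extension: 1334 days claimed exceeds the 1082-day cap, so +1082 days → 10 July 2026.
Examination Delay Credit: +245 days → 12 March 2027.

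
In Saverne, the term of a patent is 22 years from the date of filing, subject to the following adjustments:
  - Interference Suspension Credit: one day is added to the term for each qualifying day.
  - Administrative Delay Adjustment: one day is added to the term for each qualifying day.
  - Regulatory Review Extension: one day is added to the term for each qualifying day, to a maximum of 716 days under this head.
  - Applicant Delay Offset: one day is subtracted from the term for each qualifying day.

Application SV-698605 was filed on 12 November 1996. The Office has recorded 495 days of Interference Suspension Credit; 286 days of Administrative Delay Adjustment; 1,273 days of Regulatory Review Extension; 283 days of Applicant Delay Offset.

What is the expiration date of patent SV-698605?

Base term: filing date + 22 years → 12 November 2018.
Interference Suspension Credit: +495 days → 21 March 2020.
Administrative Delay Adjustment: +286 days → 1 January 2021.
Regulatory Review Extension: 1273 days claimed exceeds the 716-day cap, so +716 days → 18 December 2022.
Applicant Delay Offset: −283 days → 10 March 2022.

March 10, 2022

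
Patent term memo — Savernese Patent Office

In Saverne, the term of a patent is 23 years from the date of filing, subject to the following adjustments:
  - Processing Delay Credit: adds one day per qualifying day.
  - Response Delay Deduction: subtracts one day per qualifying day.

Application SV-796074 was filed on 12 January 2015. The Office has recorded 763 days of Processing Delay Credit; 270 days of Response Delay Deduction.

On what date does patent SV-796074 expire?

2039-05-20

Base term: filing date + 23 years → 12 January 2038.
Processing Delay Credit: +763 days → 14 February 2040.
Response Delay Deduction: −270 days → 20 May 2039.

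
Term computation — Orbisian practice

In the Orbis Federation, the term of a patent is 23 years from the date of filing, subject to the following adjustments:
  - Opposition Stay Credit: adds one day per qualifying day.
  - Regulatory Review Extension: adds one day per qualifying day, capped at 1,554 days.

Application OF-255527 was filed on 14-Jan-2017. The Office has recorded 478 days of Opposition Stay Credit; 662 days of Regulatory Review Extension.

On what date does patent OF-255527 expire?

Base term: filing date + 23 years → 14 January 2040.
Opposition Stay Credit: +478 days → 6 May 2041.
Regulatory Review Extension: 662 days (within the 1554-day cap) → +662 days → 27 February 2043.

February 27, 2043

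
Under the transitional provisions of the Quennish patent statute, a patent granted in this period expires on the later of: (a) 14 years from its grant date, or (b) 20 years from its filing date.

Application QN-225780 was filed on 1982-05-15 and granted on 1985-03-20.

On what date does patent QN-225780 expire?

(a) grant + 14 years → 20 March 1999.
(b) filing + 20 years → 15 May 2002.
Later of the two: 15 May 2002.

May 15, 2002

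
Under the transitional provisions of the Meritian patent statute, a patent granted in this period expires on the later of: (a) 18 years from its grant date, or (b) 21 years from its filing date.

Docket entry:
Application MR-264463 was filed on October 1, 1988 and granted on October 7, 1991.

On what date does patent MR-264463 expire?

(a) grant + 18 years → 7 October 2009.
(b) filing + 21 years → 1 October 2009.
Later of the two: 7 October 2009.

2009-10-07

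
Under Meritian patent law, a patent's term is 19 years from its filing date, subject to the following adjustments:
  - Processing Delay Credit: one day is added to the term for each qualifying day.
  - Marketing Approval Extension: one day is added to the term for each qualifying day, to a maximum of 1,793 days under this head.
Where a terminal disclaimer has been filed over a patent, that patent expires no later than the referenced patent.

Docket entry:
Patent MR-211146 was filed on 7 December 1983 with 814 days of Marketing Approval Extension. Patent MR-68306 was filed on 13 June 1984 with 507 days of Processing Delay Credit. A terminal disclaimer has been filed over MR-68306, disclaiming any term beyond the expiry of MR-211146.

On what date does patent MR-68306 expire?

November 1, 2004

Natural term of MR-68306:
  Base: filing + 19 years → 13 June 2003.
  Processing Delay Credit: +507 days → 1 November 2004.
Expiry of referenced patent MR-211146:
  Base: filing + 19 years → 7 December 2002.
  Marketing Approval Extension: 814 days (within the 1793-day cap) → +814 days → 28 February 2005.
Terminal disclaimer: MR-68306 expires on the earlier of 1 November 2004 and 28 February 2005.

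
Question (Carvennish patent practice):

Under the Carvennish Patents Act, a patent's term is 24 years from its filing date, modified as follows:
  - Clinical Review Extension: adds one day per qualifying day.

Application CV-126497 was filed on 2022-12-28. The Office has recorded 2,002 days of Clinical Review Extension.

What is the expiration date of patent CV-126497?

June 21, 2052

Base term: filing date + 24 years → 28 December 2046.
Clinical Review Extension: +2002 days → 21 June 2052.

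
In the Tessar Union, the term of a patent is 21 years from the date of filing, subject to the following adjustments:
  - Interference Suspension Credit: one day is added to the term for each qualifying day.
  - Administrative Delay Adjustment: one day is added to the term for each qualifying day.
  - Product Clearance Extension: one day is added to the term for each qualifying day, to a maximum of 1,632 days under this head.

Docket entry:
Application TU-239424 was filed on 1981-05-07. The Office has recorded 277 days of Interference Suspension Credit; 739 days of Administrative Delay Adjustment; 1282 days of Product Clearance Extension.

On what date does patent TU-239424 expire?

Base term: filing date + 21 years → 7 May 2002.
Interference Suspension Credit: +277 days → 8 February 2003.
Administrative Delay Adjustment: +739 days → 16 February 2005.
Product Clearance Extension: 1282 days (within the 1632-day cap) → +1282 days → 21 August 2008.

August 21, 2008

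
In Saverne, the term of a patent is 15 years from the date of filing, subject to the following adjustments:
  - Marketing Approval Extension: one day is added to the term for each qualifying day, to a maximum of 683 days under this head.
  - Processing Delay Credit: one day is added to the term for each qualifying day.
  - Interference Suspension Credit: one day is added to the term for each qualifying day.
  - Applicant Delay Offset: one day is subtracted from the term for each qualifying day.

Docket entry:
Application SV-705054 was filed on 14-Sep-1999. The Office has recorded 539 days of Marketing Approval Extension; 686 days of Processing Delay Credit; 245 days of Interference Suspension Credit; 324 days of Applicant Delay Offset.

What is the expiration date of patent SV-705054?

November 3, 2017

Base term: filing date + 15 years → 14 September 2014.
Marketing Approval Extension: 539 days (within the 683-day cap) → +539 days → 6 March 2016.
Processing Delay Credit: +686 days → 21 January 2018.
Interference Suspension Credit: +245 days → 23 September 2018.
Applicant Delay Offset: −324 days → 3 November 2017.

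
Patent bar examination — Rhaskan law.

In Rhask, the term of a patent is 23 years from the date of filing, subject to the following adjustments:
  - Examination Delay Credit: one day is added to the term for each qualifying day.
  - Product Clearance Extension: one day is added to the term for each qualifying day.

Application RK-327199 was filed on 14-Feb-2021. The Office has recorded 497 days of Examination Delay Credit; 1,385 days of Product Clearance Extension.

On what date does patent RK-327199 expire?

2049-04-10

Base term: filing date + 23 years → 14 February 2044.
Examination Delay Credit: +497 days → 25 June 2045.
Product Clearance Extension: +1385 days → 10 April 2049.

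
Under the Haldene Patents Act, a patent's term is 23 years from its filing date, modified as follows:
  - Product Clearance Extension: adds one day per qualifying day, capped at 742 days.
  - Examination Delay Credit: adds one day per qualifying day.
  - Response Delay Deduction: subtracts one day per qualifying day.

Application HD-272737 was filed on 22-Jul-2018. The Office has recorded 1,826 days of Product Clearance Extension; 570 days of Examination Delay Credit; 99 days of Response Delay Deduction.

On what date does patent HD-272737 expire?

Base term: filing date + 23 years → 22 July 2041.
Product Clearance Extension: 1826 days claimed exceeds the 742-day cap, so +742 days → 3 August 2043.
Examination Delay Credit: +570 days → 23 February 2045.
Response Delay Deduction: −99 days → 16 November 2044.

2044-11-16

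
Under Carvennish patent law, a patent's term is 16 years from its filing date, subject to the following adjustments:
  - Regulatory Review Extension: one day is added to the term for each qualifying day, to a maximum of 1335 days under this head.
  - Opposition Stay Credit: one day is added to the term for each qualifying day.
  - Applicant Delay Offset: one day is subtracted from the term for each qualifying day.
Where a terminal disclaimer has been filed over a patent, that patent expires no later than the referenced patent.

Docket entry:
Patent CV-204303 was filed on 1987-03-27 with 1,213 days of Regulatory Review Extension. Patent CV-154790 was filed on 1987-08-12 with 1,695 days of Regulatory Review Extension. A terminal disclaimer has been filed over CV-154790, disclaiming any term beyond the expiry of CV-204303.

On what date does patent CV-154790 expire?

Natural term of CV-154790:
  Base: filing + 16 years → 12 August 2003.
  Regulatory Review Extension: 1695 days claimed exceeds the 1335-day cap, so +1335 days → 8 April 2007.
Expiry of referenced patent CV-204303:
  Base: filing + 16 years → 27 March 2003.
  Regulatory Review Extension: 1213 days (within the 1335-day cap) → +1213 days → 22 July 2006.
Terminal disclaimer: CV-154790 expires on the earlier of 8 April 2007 and 22 July 2006.

July 22, 2006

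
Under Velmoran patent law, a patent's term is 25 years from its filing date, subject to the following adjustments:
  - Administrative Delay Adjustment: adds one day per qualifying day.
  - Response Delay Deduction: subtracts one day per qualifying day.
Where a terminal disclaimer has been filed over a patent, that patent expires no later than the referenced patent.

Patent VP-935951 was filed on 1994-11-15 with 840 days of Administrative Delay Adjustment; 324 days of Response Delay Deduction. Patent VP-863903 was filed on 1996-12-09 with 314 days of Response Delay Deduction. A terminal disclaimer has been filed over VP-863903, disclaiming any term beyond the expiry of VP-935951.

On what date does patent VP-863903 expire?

January 29, 2021

Natural term of VP-863903:
  Base: filing + 25 years → 9 December 2021.
  Response Delay Deduction: −314 days → 29 January 2021.
Expiry of referenced patent VP-935951:
  Base: filing + 25 years → 15 November 2019.
  Administrative Delay Adjustment: +840 days → 4 March 2022.
  Response Delay Deduction: −324 days → 14 April 2021.
Terminal disclaimer: VP-863903 expires on the earlier of 29 January 2021 and 14 April 2021.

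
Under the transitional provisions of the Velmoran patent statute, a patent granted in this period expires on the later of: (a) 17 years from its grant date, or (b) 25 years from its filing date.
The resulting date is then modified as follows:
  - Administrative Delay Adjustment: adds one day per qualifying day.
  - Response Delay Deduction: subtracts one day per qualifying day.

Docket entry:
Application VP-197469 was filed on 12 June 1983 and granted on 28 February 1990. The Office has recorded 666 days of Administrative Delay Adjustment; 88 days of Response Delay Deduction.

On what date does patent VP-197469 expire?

January 11, 2010

(a) grant + 17 years → 28 February 2007.
(b) filing + 25 years → 12 June 2008.
Later of the two: 12 June 2008.
Administrative Delay Adjustment: +666 days → 9 April 2010.
Response Delay Deduction: −88 days → 11 January 2010.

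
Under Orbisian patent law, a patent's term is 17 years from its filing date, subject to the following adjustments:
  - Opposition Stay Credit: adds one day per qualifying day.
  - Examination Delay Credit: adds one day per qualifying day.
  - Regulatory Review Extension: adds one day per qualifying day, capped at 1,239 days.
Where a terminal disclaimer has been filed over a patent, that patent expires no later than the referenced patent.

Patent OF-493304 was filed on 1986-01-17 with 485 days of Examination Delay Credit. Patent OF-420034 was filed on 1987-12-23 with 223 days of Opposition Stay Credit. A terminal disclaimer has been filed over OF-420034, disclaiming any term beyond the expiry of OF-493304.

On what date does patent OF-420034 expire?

2004-05-16

Natural term of OF-420034:
  Base: filing + 17 years → 23 December 2004.
  Opposition Stay Credit: +223 days → 3 August 2005.
Expiry of referenced patent OF-493304:
  Base: filing + 17 years → 17 January 2003.
  Examination Delay Credit: +485 days → 16 May 2004.
Terminal disclaimer: OF-420034 expires on the earlier of 3 August 2005 and 16 May 2004.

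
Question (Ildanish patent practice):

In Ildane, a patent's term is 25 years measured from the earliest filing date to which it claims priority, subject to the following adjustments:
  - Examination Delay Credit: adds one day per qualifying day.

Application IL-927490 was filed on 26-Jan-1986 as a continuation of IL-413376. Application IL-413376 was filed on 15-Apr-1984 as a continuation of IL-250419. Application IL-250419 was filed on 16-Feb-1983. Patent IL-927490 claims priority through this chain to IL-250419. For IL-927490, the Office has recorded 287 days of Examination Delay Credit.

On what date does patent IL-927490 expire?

Earliest priority filing: 16 February 1983.
Base term: 16 February 1983 + 25 years → 16 February 2008.
Examination Delay Credit: +287 days → 29 November 2008.

November 29, 2008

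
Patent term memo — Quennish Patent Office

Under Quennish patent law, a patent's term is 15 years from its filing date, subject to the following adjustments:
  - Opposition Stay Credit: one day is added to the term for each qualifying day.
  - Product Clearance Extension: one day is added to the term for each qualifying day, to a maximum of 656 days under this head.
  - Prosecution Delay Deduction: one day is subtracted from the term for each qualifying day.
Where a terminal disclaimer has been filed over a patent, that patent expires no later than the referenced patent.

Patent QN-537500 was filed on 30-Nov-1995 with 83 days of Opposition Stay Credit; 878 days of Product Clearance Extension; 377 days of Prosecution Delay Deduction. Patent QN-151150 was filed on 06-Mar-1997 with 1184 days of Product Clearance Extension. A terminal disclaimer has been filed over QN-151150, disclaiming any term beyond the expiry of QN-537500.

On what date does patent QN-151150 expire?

November 27, 2011

Natural term of QN-151150:
  Base: filing + 15 years → 6 March 2012.
  Product Clearance Extension: 1184 days claimed exceeds the 656-day cap, so +656 days → 22 December 2013.
Expiry of referenced patent QN-537500:
  Base: filing + 15 years → 30 November 2010.
  Opposition Stay Credit: +83 days → 21 February 2011.
  Product Clearance Extension: 878 days claimed exceeds the 656-day cap, so +656 days → 8 December 2012.
  Prosecution Delay Deduction: −377 days → 27 November 2011.
Terminal disclaimer: QN-151150 expires on the earlier of 22 December 2013 and 27 November 2011.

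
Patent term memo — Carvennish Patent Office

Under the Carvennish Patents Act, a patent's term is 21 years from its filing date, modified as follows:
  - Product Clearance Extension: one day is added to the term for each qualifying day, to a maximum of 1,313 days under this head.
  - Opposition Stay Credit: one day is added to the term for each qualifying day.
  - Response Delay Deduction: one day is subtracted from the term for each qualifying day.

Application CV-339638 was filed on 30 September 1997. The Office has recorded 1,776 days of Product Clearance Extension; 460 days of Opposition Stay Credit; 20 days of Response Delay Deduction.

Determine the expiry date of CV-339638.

Base term: filing date + 21 years → 30 September 2018.
Product Clearance Extension: 1776 days claimed exceeds the 1313-day cap, so +1313 days → 5 May 2022.
Opposition Stay Credit: +460 days → 8 August 2023.
Response Delay Deduction: −20 days → 19 July 2023.

2023-07-19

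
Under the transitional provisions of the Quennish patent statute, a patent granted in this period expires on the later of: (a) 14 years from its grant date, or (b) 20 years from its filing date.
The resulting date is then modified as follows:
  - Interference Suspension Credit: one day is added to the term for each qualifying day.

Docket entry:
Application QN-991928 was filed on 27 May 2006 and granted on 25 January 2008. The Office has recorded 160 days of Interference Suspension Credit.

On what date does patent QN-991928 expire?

(a) grant + 14 years → 25 January 2022.
(b) filing + 20 years → 27 May 2026.
Later of the two: 27 May 2026.
Interference Suspension Credit: +160 days → 3 November 2026.

November 3, 2026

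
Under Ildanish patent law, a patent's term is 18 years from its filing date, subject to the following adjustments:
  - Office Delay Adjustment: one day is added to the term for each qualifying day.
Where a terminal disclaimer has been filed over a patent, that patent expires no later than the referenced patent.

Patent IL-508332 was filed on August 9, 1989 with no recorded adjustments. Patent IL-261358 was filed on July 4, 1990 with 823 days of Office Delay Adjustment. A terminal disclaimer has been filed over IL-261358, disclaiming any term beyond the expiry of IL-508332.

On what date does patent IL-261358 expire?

August 9, 2007

Natural term of IL-261358:
  Base: filing + 18 years → 4 July 2008.
  Office Delay Adjustment: +823 days → 5 October 2010.
Expiry of referenced patent IL-508332:
  Base: filing + 18 years → 9 August 2007.
Terminal disclaimer: IL-261358 expires on the earlier of 5 October 2010 and 9 August 2007.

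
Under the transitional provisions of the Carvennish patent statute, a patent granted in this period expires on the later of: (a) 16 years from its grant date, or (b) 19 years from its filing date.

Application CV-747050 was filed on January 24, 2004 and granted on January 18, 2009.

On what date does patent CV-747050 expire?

(a) grant + 16 years → 18 January 2025.
(b) filing + 19 years → 24 January 2023.
Later of the two: 18 January 2025.

January 18, 2025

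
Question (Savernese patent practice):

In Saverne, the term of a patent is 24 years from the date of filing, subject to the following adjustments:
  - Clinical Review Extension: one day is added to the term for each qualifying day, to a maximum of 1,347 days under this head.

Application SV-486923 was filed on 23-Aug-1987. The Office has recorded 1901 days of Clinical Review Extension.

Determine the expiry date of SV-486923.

Base term: filing date + 24 years → 23 August 2011.
Clinical Review Extension: 1901 days claimed exceeds the 1347-day cap, so +1347 days → 1 May 2015.

May 1, 2015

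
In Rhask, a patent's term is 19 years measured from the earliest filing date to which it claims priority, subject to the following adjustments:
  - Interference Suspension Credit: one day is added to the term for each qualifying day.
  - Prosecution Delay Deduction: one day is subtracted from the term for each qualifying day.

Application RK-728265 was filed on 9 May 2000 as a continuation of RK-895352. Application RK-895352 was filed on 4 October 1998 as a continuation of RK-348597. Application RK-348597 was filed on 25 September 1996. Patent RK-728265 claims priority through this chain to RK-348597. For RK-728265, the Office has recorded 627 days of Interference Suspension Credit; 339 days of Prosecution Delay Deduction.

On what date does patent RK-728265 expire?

July 9, 2016

Earliest priority filing: 25 September 1996.
Base term: 25 September 1996 + 19 years → 25 September 2015.
Interference Suspension Credit: +627 days → 13 June 2017.
Prosecution Delay Deduction: −339 days → 9 July 2016.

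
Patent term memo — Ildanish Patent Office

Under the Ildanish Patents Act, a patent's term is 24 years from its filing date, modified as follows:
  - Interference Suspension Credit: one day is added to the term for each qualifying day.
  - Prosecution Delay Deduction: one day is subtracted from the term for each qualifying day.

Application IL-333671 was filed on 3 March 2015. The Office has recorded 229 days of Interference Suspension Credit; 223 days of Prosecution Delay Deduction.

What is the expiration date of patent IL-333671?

Base term: filing date + 24 years → 3 March 2039.
Interference Suspension Credit: +229 days → 18 October 2039.
Prosecution Delay Deduction: −223 days → 9 March 2039.

2039-03-09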